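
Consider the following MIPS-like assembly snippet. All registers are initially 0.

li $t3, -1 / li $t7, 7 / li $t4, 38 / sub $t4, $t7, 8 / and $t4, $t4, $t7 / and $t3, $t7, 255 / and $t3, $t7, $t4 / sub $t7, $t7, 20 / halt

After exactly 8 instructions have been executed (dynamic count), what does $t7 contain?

li $t3, -1 → $t3=-1
li $t7, 7 → $t7=7
li $t4, 38 → $t4=38
sub $t4, $t7, 8 → $t4=7-8=-1
and $t4, $t4, $t7 → $t4=(-1)&7=7
and $t3, $t7, 255 → $t3=7&255=7
and $t3, $t7, $t4 → $t3=7&7=7
sub $t7, $t7, 20 → $t7=7-20=-13
After step 8: $t7 = -13.

-13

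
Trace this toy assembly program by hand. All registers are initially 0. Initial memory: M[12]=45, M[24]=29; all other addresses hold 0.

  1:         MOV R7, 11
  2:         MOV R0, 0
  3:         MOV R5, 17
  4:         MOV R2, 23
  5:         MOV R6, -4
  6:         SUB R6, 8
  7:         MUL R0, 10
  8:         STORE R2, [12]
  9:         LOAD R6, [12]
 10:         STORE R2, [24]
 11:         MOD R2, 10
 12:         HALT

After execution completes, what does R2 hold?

3

R7=11
R0=0
R5=17
R2=23
R6=-4
R6=(-4)-8=-12
R0=0*10=0
STORE R2, [12] → M[12]=23
R6=M[12]=23
STORE R2, [24] → M[24]=23
R2=23%10=3
halt.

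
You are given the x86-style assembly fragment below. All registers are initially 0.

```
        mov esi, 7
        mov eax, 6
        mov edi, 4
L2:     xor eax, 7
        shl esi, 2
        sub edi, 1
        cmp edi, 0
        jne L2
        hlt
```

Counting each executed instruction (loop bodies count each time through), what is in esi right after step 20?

after mov esi, 7: esi=7
after mov eax, 6: eax=6
after mov edi, 4: edi=4
after xor eax, 7: eax=6^7=1
after shl esi, 2: esi=7<<2=28
after sub edi, 1: edi=4-1=3
cmp edi, 0  (cmp 3,0)
jne L2: taken
after xor eax, 7: eax=1^7=6
after shl esi, 2: esi=28<<2=112
after sub edi, 1: edi=3-1=2
cmp edi, 0  (cmp 2,0)
jne L2: taken
after xor eax, 7: eax=6^7=1
after shl esi, 2: esi=112<<2=448
after sub edi, 1: edi=2-1=1
cmp edi, 0  (cmp 1,0)
jne L2: taken
after xor eax, 7: eax=1^7=6
after shl esi, 2: esi=448<<2=1792
After step 20: esi = 1792.

1792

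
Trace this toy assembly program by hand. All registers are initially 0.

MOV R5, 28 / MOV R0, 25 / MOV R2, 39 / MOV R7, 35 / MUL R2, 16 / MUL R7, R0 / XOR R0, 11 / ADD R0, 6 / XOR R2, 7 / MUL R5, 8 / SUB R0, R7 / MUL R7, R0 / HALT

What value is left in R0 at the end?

-851

R5=28
R0=25
R2=39
R7=35
R2=39*16=624
R7=35*25=875
R0=25^11=18
R0=18+6=24
R2=624^7=631
R5=28*8=224
R0=24-875=-851
R7=875*(-851)=-744625
halt.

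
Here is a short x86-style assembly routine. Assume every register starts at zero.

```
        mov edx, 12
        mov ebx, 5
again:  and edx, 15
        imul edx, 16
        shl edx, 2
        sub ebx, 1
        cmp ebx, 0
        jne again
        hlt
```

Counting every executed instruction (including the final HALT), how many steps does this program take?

33

edx=12
ebx=5
edx=12&15=12
edx=12*16=192
edx=192<<2=768
ebx=5-1=4
cmp ebx, 0  (cmp 4,0)
jne again: taken
edx=768&15=0
edx=0*16=0
edx=0<<2=0
ebx=4-1=3
cmp ebx, 0  (cmp 3,0)
jne again: taken
edx=0&15=0
edx=0*16=0
edx=0<<2=0
ebx=3-1=2
cmp ebx, 0  (cmp 2,0)
jne again: taken
edx=0&15=0
edx=0*16=0
edx=0<<2=0
ebx=2-1=1
cmp ebx, 0  (cmp 1,0)
jne again: taken
edx=0&15=0
edx=0*16=0
edx=0<<2=0
ebx=1-1=0
cmp ebx, 0  (cmp 0,0)
jne again: not taken
halt.
Total executed instructions: 33.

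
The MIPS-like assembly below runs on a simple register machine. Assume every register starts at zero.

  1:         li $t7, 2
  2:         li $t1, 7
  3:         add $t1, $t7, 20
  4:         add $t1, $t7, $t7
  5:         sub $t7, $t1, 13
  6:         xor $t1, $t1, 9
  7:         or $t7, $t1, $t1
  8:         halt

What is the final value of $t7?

after li $t7, 2: $t7=2
after li $t1, 7: $t1=7
after add $t1, $t7, 20: $t1=2+20=22
after add $t1, $t7, $t7: $t1=2+2=4
after sub $t7, $t1, 13: $t7=4-13=-9
after xor $t1, $t1, 9: $t1=4^9=13
after or $t7, $t1, $t1: $t7=13|13=13
halt.

13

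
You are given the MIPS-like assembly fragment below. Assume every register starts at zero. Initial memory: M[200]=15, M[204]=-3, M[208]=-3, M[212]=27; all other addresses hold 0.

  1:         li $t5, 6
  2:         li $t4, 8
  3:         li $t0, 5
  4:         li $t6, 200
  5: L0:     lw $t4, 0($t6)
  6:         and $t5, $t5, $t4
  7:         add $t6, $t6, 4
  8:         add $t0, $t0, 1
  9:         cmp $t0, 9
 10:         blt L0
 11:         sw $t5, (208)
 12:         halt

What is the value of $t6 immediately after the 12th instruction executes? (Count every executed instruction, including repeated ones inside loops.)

$t5=6
$t4=8
$t0=5
$t6=200
$t4=M[200]=15
$t5=6&15=6
$t6=200+4=204
$t0=5+1=6
cmp $t0, 9  (cmp 6,9)
blt L0: taken
$t4=M[204]=-3
$t5=6&(-3)=4
After step 12: $t6 = 204.

204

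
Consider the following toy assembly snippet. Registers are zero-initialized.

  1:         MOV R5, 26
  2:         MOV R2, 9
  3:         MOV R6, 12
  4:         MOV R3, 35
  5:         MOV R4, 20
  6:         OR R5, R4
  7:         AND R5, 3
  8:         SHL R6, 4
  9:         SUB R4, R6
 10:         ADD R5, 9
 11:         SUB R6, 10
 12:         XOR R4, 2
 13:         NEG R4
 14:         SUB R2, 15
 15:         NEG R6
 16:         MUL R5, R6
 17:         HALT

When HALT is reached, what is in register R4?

R5=26
R2=9
R6=12
R3=35
R4=20
R5=26|20=30
R5=30&3=2
R6=12<<4=192
R4=20-192=-172
R5=2+9=11
R6=192-10=182
R4=(-172)^2=-170
R4=-(-170)=170
R2=9-15=-6
R6=-(182)=-182
R5=11*(-182)=-2002
halt.

170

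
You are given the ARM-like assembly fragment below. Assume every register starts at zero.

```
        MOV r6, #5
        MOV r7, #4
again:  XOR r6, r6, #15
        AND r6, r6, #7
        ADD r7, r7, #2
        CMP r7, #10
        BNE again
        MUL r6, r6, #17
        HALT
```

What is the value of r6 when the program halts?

34

r6=5
r7=4
r6=5^15=10
r6=10&7=2
r7=4+2=6
CMP r7, #10  (cmp 6,10)
BNE again: taken
r6=2^15=13
r6=13&7=5
r7=6+2=8
CMP r7, #10  (cmp 8,10)
BNE again: taken
r6=5^15=10
r6=10&7=2
r7=8+2=10
CMP r7, #10  (cmp 10,10)
BNE again: not taken
r6=2*17=34
halt.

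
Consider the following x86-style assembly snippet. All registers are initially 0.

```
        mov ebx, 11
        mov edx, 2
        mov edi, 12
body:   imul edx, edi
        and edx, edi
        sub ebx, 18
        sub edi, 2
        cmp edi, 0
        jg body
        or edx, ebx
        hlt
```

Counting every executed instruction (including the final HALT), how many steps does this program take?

ebx=11
edx=2
edi=12
edx=2*12=24
edx=24&12=8
ebx=11-18=-7
edi=12-2=10
cmp edi, 0  (cmp 10,0)
jg body: taken
edx=8*10=80
edx=80&10=0
ebx=(-7)-18=-25
edi=10-2=8
cmp edi, 0  (cmp 8,0)
jg body: taken
edx=0*8=0
edx=0&8=0
ebx=(-25)-18=-43
edi=8-2=6
cmp edi, 0  (cmp 6,0)
jg body: taken
edx=0*6=0
edx=0&6=0
ebx=(-43)-18=-61
edi=6-2=4
cmp edi, 0  (cmp 4,0)
jg body: taken
edx=0*4=0
edx=0&4=0
ebx=(-61)-18=-79
edi=4-2=2
cmp edi, 0  (cmp 2,0)
jg body: taken
edx=0*2=0
edx=0&2=0
ebx=(-79)-18=-97
edi=2-2=0
cmp edi, 0  (cmp 0,0)
jg body: not taken
edx=0|(-97)=-97
halt.
Total executed instructions: 41.

41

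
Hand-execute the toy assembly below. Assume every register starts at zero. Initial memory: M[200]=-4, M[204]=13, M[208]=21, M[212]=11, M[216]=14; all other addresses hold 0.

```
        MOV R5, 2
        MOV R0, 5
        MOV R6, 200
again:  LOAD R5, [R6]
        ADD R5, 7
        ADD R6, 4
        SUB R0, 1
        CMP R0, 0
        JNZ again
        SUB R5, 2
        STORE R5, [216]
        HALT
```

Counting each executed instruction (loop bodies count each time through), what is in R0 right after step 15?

3

R5=2
R0=5
R6=200
R5=M[200]=-4
R5=(-4)+7=3
R6=200+4=204
R0=5-1=4
CMP R0, 0  (cmp 4,0)
JNZ again: taken
R5=M[204]=13
R5=13+7=20
R6=204+4=208
R0=4-1=3
CMP R0, 0  (cmp 3,0)
JNZ again: taken
After step 15: R0 = 3.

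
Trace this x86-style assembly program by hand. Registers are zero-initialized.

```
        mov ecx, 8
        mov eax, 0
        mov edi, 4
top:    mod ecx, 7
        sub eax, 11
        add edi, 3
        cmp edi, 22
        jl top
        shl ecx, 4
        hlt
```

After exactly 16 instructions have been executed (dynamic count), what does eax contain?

-33

mov ecx, 8 → ecx=8
mov eax, 0 → eax=0
mov edi, 4 → edi=4
mod ecx, 7 → ecx=8%7=1
sub eax, 11 → eax=0-11=-11
add edi, 3 → edi=4+3=7
cmp edi, 22  (cmp 7,22)
jl top: taken
mod ecx, 7 → ecx=1%7=1
sub eax, 11 → eax=(-11)-11=-22
add edi, 3 → edi=7+3=10
cmp edi, 22  (cmp 10,22)
jl top: taken
mod ecx, 7 → ecx=1%7=1
sub eax, 11 → eax=(-22)-11=-33
add edi, 3 → edi=10+3=13
After step 16: eax = -33.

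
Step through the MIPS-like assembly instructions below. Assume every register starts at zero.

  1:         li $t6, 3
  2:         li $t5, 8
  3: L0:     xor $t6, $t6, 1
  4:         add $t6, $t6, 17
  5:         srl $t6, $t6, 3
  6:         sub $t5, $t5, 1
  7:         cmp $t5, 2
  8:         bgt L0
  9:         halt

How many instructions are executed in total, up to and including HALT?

39

li $t6, 3 → $t6=3
li $t5, 8 → $t5=8
xor $t6, $t6, 1 → $t6=3^1=2
add $t6, $t6, 17 → $t6=2+17=19
srl $t6, $t6, 3 → $t6=19>>3=2
sub $t5, $t5, 1 → $t5=8-1=7
cmp $t5, 2  (cmp 7,2)
bgt L0: taken
xor $t6, $t6, 1 → $t6=2^1=3
add $t6, $t6, 17 → $t6=3+17=20
srl $t6, $t6, 3 → $t6=20>>3=2
sub $t5, $t5, 1 → $t5=7-1=6
cmp $t5, 2  (cmp 6,2)
bgt L0: taken
xor $t6, $t6, 1 → $t6=2^1=3
add $t6, $t6, 17 → $t6=3+17=20
srl $t6, $t6, 3 → $t6=20>>3=2
sub $t5, $t5, 1 → $t5=6-1=5
cmp $t5, 2  (cmp 5,2)
bgt L0: taken
xor $t6, $t6, 1 → $t6=2^1=3
add $t6, $t6, 17 → $t6=3+17=20
srl $t6, $t6, 3 → $t6=20>>3=2
sub $t5, $t5, 1 → $t5=5-1=4
cmp $t5, 2  (cmp 4,2)
bgt L0: taken
xor $t6, $t6, 1 → $t6=2^1=3
add $t6, $t6, 17 → $t6=3+17=20
srl $t6, $t6, 3 → $t6=20>>3=2
sub $t5, $t5, 1 → $t5=4-1=3
cmp $t5, 2  (cmp 3,2)
bgt L0: taken
xor $t6, $t6, 1 → $t6=2^1=3
add $t6, $t6, 17 → $t6=3+17=20
srl $t6, $t6, 3 → $t6=20>>3=2
sub $t5, $t5, 1 → $t5=3-1=2
cmp $t5, 2  (cmp 2,2)
bgt L0: not taken
halt.
Total executed instructions: 39.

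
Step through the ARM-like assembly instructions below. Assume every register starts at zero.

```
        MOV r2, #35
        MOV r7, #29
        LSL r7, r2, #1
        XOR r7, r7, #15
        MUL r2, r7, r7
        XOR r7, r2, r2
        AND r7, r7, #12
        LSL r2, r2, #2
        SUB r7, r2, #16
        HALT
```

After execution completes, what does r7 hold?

21300

r2=35
r7=29
r7=35<<1=70
r7=70^15=73
r2=73*73=5329
r7=5329^5329=0
r7=0&12=0
r2=5329<<2=21316
r7=21316-16=21300
halt.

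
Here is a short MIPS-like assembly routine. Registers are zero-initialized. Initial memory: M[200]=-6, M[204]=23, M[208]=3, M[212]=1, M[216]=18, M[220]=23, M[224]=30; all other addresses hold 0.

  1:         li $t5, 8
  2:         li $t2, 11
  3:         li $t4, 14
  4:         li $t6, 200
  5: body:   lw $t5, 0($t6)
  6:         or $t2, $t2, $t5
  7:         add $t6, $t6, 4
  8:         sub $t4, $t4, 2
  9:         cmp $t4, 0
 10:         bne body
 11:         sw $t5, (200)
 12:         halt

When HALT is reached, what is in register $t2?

-1

$t5=8
$t2=11
$t4=14
$t6=200
$t5=M[200]=-6
$t2=11|(-6)=-5
$t6=200+4=204
$t4=14-2=12
cmp $t4, 0  (cmp 12,0)
bne body: taken
$t5=M[204]=23
$t2=(-5)|23=-1
$t6=204+4=208
$t4=12-2=10
cmp $t4, 0  (cmp 10,0)
bne body: taken
$t5=M[208]=3
$t2=(-1)|3=-1
$t6=208+4=212
$t4=10-2=8
cmp $t4, 0  (cmp 8,0)
bne body: taken
$t5=M[212]=1
$t2=(-1)|1=-1
$t6=212+4=216
$t4=8-2=6
cmp $t4, 0  (cmp 6,0)
bne body: taken
$t5=M[216]=18
$t2=(-1)|18=-1
$t6=216+4=220
$t4=6-2=4
cmp $t4, 0  (cmp 4,0)
bne body: taken
$t5=M[220]=23
$t2=(-1)|23=-1
$t6=220+4=224
$t4=4-2=2
cmp $t4, 0  (cmp 2,0)
bne body: taken
$t5=M[224]=30
$t2=(-1)|30=-1
$t6=224+4=228
$t4=2-2=0
cmp $t4, 0  (cmp 0,0)
bne body: not taken
sw $t5, (200) → M[200]=30
halt.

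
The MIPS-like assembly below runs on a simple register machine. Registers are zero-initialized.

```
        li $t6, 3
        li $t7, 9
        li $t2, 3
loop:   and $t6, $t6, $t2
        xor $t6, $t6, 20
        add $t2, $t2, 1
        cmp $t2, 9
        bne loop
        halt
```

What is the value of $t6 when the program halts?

20

$t6=3
$t7=9
$t2=3
$t6=3&3=3
$t6=3^20=23
$t2=3+1=4
cmp $t2, 9  (cmp 4,9)
bne loop: taken
$t6=23&4=4
$t6=4^20=16
$t2=4+1=5
cmp $t2, 9  (cmp 5,9)
bne loop: taken
$t6=16&5=0
$t6=0^20=20
$t2=5+1=6
cmp $t2, 9  (cmp 6,9)
bne loop: taken
$t6=20&6=4
$t6=4^20=16
$t2=6+1=7
cmp $t2, 9  (cmp 7,9)
bne loop: taken
$t6=16&7=0
$t6=0^20=20
$t2=7+1=8
cmp $t2, 9  (cmp 8,9)
bne loop: taken
$t6=20&8=0
$t6=0^20=20
$t2=8+1=9
cmp $t2, 9  (cmp 9,9)
bne loop: not taken
halt.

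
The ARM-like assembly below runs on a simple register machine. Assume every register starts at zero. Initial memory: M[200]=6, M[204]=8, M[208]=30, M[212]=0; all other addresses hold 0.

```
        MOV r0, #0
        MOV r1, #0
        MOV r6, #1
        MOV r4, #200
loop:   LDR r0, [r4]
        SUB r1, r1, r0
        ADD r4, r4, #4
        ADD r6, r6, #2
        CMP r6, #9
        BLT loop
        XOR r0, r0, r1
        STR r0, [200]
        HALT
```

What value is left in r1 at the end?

after MOV r0, #0: r0=0
after MOV r1, #0: r1=0
after MOV r6, #1: r6=1
after MOV r4, #200: r4=200
after LDR r0, [r4]: r0=M[200]=6
after SUB r1, r1, r0: r1=0-6=-6
after ADD r4, r4, #4: r4=200+4=204
after ADD r6, r6, #2: r6=1+2=3
CMP r6, #9  (cmp 3,9)
BLT loop: taken
after LDR r0, [r4]: r0=M[204]=8
after SUB r1, r1, r0: r1=(-6)-8=-14
after ADD r4, r4, #4: r4=204+4=208
after ADD r6, r6, #2: r6=3+2=5
CMP r6, #9  (cmp 5,9)
BLT loop: taken
after LDR r0, [r4]: r0=M[208]=30
after SUB r1, r1, r0: r1=(-14)-30=-44
after ADD r4, r4, #4: r4=208+4=212
after ADD r6, r6, #2: r6=5+2=7
CMP r6, #9  (cmp 7,9)
BLT loop: taken
after LDR r0, [r4]: r0=M[212]=0
after SUB r1, r1, r0: r1=(-44)-0=-44
after ADD r4, r4, #4: r4=212+4=216
after ADD r6, r6, #2: r6=7+2=9
CMP r6, #9  (cmp 9,9)
BLT loop: not taken
after XOR r0, r0, r1: r0=0^(-44)=-44
STR r0, [200] → M[200]=-44
halt.

-44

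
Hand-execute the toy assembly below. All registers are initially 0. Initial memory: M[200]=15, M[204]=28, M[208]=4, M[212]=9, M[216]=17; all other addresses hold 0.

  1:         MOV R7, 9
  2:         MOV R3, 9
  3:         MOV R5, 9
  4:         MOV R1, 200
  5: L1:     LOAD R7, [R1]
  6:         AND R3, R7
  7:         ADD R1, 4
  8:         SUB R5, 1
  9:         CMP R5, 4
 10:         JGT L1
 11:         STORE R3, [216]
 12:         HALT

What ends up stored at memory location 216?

0

MOV R7, 9 → R7=9
MOV R3, 9 → R3=9
MOV R5, 9 → R5=9
MOV R1, 200 → R1=200
LOAD R7, [R1] → R7=M[200]=15
AND R3, R7 → R3=9&15=9
ADD R1, 4 → R1=200+4=204
SUB R5, 1 → R5=9-1=8
CMP R5, 4  (cmp 8,4)
JGT L1: taken
LOAD R7, [R1] → R7=M[204]=28
AND R3, R7 → R3=9&28=8
ADD R1, 4 → R1=204+4=208
SUB R5, 1 → R5=8-1=7
CMP R5, 4  (cmp 7,4)
JGT L1: taken
LOAD R7, [R1] → R7=M[208]=4
AND R3, R7 → R3=8&4=0
ADD R1, 4 → R1=208+4=212
SUB R5, 1 → R5=7-1=6
CMP R5, 4  (cmp 6,4)
JGT L1: taken
LOAD R7, [R1] → R7=M[212]=9
AND R3, R7 → R3=0&9=0
ADD R1, 4 → R1=212+4=216
SUB R5, 1 → R5=6-1=5
CMP R5, 4  (cmp 5,4)
JGT L1: taken
LOAD R7, [R1] → R7=M[216]=17
AND R3, R7 → R3=0&17=0
ADD R1, 4 → R1=216+4=220
SUB R5, 1 → R5=5-1=4
CMP R5, 4  (cmp 4,4)
JGT L1: not taken
STORE R3, [216] → M[216]=0
halt.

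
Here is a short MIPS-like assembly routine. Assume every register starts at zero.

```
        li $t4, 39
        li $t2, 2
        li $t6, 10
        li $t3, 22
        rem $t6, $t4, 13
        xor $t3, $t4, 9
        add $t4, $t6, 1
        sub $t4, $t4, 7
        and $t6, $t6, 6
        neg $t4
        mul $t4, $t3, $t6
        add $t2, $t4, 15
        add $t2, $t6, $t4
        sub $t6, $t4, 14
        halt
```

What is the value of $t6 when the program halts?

-14

li $t4, 39 → $t4=39
li $t2, 2 → $t2=2
li $t6, 10 → $t6=10
li $t3, 22 → $t3=22
rem $t6, $t4, 13 → $t6=39%13=0
xor $t3, $t4, 9 → $t3=39^9=46
add $t4, $t6, 1 → $t4=0+1=1
sub $t4, $t4, 7 → $t4=1-7=-6
and $t6, $t6, 6 → $t6=0&6=0
neg $t4 → $t4=-(-6)=6
mul $t4, $t3, $t6 → $t4=46*0=0
add $t2, $t4, 15 → $t2=0+15=15
add $t2, $t6, $t4 → $t2=0+0=0
sub $t6, $t4, 14 → $t6=0-14=-14
halt.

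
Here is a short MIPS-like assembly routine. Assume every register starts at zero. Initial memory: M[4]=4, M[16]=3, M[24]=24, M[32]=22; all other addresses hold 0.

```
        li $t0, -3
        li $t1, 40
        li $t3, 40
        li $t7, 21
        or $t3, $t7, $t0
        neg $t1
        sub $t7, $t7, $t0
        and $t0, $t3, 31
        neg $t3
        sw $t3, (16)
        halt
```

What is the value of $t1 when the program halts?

$t0=-3
$t1=40
$t3=40
$t7=21
$t3=21|(-3)=-3
$t1=-(40)=-40
$t7=21-(-3)=24
$t0=(-3)&31=29
$t3=-(-3)=3
sw $t3, (16) → M[16]=3
halt.

-40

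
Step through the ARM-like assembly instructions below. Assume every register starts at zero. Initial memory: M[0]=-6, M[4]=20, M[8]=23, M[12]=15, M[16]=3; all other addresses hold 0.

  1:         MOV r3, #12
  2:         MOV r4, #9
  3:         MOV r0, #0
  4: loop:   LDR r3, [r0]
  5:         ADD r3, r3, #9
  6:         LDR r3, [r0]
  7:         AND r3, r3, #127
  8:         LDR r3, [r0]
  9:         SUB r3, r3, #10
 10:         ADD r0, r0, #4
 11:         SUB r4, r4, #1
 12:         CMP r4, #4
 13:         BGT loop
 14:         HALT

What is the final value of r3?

MOV r3, #12 → r3=12
MOV r4, #9 → r4=9
MOV r0, #0 → r0=0
LDR r3, [r0] → r3=M[0]=-6
ADD r3, r3, #9 → r3=(-6)+9=3
LDR r3, [r0] → r3=M[0]=-6
AND r3, r3, #127 → r3=(-6)&127=122
LDR r3, [r0] → r3=M[0]=-6
SUB r3, r3, #10 → r3=(-6)-10=-16
ADD r0, r0, #4 → r0=0+4=4
SUB r4, r4, #1 → r4=9-1=8
CMP r4, #4  (cmp 8,4)
BGT loop: taken
LDR r3, [r0] → r3=M[4]=20
ADD r3, r3, #9 → r3=20+9=29
LDR r3, [r0] → r3=M[4]=20
AND r3, r3, #127 → r3=20&127=20
LDR r3, [r0] → r3=M[4]=20
SUB r3, r3, #10 → r3=20-10=10
ADD r0, r0, #4 → r0=4+4=8
SUB r4, r4, #1 → r4=8-1=7
CMP r4, #4  (cmp 7,4)
BGT loop: taken
LDR r3, [r0] → r3=M[8]=23
ADD r3, r3, #9 → r3=23+9=32
LDR r3, [r0] → r3=M[8]=23
AND r3, r3, #127 → r3=23&127=23
LDR r3, [r0] → r3=M[8]=23
SUB r3, r3, #10 → r3=23-10=13
ADD r0, r0, #4 → r0=8+4=12
SUB r4, r4, #1 → r4=7-1=6
CMP r4, #4  (cmp 6,4)
BGT loop: taken
LDR r3, [r0] → r3=M[12]=15
ADD r3, r3, #9 → r3=15+9=24
LDR r3, [r0] → r3=M[12]=15
AND r3, r3, #127 → r3=15&127=15
LDR r3, [r0] → r3=M[12]=15
SUB r3, r3, #10 → r3=15-10=5
ADD r0, r0, #4 → r0=12+4=16
SUB r4, r4, #1 → r4=6-1=5
CMP r4, #4  (cmp 5,4)
BGT loop: taken
LDR r3, [r0] → r3=M[16]=3
ADD r3, r3, #9 → r3=3+9=12
LDR r3, [r0] → r3=M[16]=3
AND r3, r3, #127 → r3=3&127=3
LDR r3, [r0] → r3=M[16]=3
SUB r3, r3, #10 → r3=3-10=-7
ADD r0, r0, #4 → r0=16+4=20
SUB r4, r4, #1 → r4=5-1=4
CMP r4, #4  (cmp 4,4)
BGT loop: not taken
halt.

-7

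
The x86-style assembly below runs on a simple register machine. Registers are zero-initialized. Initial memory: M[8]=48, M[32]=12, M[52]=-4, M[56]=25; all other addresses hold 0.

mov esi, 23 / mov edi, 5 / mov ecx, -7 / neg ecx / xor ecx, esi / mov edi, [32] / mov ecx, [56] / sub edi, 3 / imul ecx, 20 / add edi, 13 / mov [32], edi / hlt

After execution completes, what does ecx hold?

500

after mov esi, 23: esi=23
after mov edi, 5: edi=5
after mov ecx, -7: ecx=-7
after neg ecx: ecx=-(-7)=7
after xor ecx, esi: ecx=7^23=16
after mov edi, [32]: edi=M[32]=12
after mov ecx, [56]: ecx=M[56]=25
after sub edi, 3: edi=12-3=9
after imul ecx, 20: ecx=25*20=500
after add edi, 13: edi=9+13=22
mov [32], edi → M[32]=22
halt.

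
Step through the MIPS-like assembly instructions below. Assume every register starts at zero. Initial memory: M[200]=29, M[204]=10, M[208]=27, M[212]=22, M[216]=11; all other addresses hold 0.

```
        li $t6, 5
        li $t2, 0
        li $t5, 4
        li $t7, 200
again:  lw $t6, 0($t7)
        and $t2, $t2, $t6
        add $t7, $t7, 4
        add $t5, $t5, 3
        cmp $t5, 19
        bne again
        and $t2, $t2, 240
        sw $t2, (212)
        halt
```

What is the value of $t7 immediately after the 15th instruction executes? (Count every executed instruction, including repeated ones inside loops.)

208

after li $t6, 5: $t6=5
after li $t2, 0: $t2=0
after li $t5, 4: $t5=4
after li $t7, 200: $t7=200
after lw $t6, 0($t7): $t6=M[200]=29
after and $t2, $t2, $t6: $t2=0&29=0
after add $t7, $t7, 4: $t7=200+4=204
after add $t5, $t5, 3: $t5=4+3=7
cmp $t5, 19  (cmp 7,19)
bne again: taken
after lw $t6, 0($t7): $t6=M[204]=10
after and $t2, $t2, $t6: $t2=0&10=0
after add $t7, $t7, 4: $t7=204+4=208
after add $t5, $t5, 3: $t5=7+3=10
cmp $t5, 19  (cmp 10,19)
After step 15: $t7 = 208.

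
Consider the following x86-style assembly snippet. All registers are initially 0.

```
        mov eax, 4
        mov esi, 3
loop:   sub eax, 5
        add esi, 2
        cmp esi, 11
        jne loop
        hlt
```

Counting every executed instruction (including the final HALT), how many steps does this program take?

19

mov eax, 4 → eax=4
mov esi, 3 → esi=3
sub eax, 5 → eax=4-5=-1
add esi, 2 → esi=3+2=5
cmp esi, 11  (cmp 5,11)
jne loop: taken
sub eax, 5 → eax=(-1)-5=-6
add esi, 2 → esi=5+2=7
cmp esi, 11  (cmp 7,11)
jne loop: taken
sub eax, 5 → eax=(-6)-5=-11
add esi, 2 → esi=7+2=9
cmp esi, 11  (cmp 9,11)
jne loop: taken
sub eax, 5 → eax=(-11)-5=-16
add esi, 2 → esi=9+2=11
cmp esi, 11  (cmp 11,11)
jne loop: not taken
halt.
Total executed instructions: 19.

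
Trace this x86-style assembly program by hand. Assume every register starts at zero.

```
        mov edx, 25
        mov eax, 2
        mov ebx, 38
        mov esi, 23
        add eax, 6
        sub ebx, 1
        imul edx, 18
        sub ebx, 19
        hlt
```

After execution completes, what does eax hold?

8

after mov edx, 25: edx=25
after mov eax, 2: eax=2
after mov ebx, 38: ebx=38
after mov esi, 23: esi=23
after add eax, 6: eax=2+6=8
after sub ebx, 1: ebx=38-1=37
after imul edx, 18: edx=25*18=450
after sub ebx, 19: ebx=37-19=18
halt.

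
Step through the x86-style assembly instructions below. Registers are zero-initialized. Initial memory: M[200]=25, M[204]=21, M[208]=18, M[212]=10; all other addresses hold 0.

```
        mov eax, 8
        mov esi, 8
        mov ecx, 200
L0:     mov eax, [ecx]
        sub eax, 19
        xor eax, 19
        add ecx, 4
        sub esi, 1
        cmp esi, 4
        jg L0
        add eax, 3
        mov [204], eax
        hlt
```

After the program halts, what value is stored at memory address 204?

-25

mov eax, 8 → eax=8
mov esi, 8 → esi=8
mov ecx, 200 → ecx=200
mov eax, [ecx] → eax=M[200]=25
sub eax, 19 → eax=25-19=6
xor eax, 19 → eax=6^19=21
add ecx, 4 → ecx=200+4=204
sub esi, 1 → esi=8-1=7
cmp esi, 4  (cmp 7,4)
jg L0: taken
mov eax, [ecx] → eax=M[204]=21
sub eax, 19 → eax=21-19=2
xor eax, 19 → eax=2^19=17
add ecx, 4 → ecx=204+4=208
sub esi, 1 → esi=7-1=6
cmp esi, 4  (cmp 6,4)
jg L0: taken
mov eax, [ecx] → eax=M[208]=18
sub eax, 19 → eax=18-19=-1
xor eax, 19 → eax=(-1)^19=-20
add ecx, 4 → ecx=208+4=212
sub esi, 1 → esi=6-1=5
cmp esi, 4  (cmp 5,4)
jg L0: taken
mov eax, [ecx] → eax=M[212]=10
sub eax, 19 → eax=10-19=-9
xor eax, 19 → eax=(-9)^19=-28
add ecx, 4 → ecx=212+4=216
sub esi, 1 → esi=5-1=4
cmp esi, 4  (cmp 4,4)
jg L0: not taken
add eax, 3 → eax=(-28)+3=-25
mov [204], eax → M[204]=-25
halt.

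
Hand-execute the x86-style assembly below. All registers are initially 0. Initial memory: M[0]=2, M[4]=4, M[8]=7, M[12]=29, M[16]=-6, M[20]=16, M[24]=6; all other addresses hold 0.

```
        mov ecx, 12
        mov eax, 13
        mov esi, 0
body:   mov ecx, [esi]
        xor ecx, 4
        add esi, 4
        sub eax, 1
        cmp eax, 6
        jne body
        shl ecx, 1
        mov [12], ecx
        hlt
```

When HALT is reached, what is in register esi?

28

ecx=12
eax=13
esi=0
ecx=M[0]=2
ecx=2^4=6
esi=0+4=4
eax=13-1=12
cmp eax, 6  (cmp 12,6)
jne body: taken
ecx=M[4]=4
ecx=4^4=0
esi=4+4=8
eax=12-1=11
cmp eax, 6  (cmp 11,6)
jne body: taken
ecx=M[8]=7
ecx=7^4=3
esi=8+4=12
eax=11-1=10
cmp eax, 6  (cmp 10,6)
jne body: taken
ecx=M[12]=29
ecx=29^4=25
esi=12+4=16
eax=10-1=9
cmp eax, 6  (cmp 9,6)
jne body: taken
ecx=M[16]=-6
ecx=(-6)^4=-2
esi=16+4=20
eax=9-1=8
cmp eax, 6  (cmp 8,6)
jne body: taken
ecx=M[20]=16
ecx=16^4=20
esi=20+4=24
eax=8-1=7
cmp eax, 6  (cmp 7,6)
jne body: taken
ecx=M[24]=6
ecx=6^4=2
esi=24+4=28
eax=7-1=6
cmp eax, 6  (cmp 6,6)
jne body: not taken
ecx=2<<1=4
mov [12], ecx → M[12]=4
halt.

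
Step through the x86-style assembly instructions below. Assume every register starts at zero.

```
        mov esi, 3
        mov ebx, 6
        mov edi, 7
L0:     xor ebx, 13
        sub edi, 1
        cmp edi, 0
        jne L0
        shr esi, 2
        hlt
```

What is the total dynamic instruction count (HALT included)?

after mov esi, 3: esi=3
after mov ebx, 6: ebx=6
after mov edi, 7: edi=7
after xor ebx, 13: ebx=6^13=11
after sub edi, 1: edi=7-1=6
cmp edi, 0  (cmp 6,0)
jne L0: taken
after xor ebx, 13: ebx=11^13=6
after sub edi, 1: edi=6-1=5
cmp edi, 0  (cmp 5,0)
jne L0: taken
after xor ebx, 13: ebx=6^13=11
after sub edi, 1: edi=5-1=4
cmp edi, 0  (cmp 4,0)
jne L0: taken
after xor ebx, 13: ebx=11^13=6
after sub edi, 1: edi=4-1=3
cmp edi, 0  (cmp 3,0)
jne L0: taken
after xor ebx, 13: ebx=6^13=11
after sub edi, 1: edi=3-1=2
cmp edi, 0  (cmp 2,0)
jne L0: taken
after xor ebx, 13: ebx=11^13=6
after sub edi, 1: edi=2-1=1
cmp edi, 0  (cmp 1,0)
jne L0: taken
after xor ebx, 13: ebx=6^13=11
after sub edi, 1: edi=1-1=0
cmp edi, 0  (cmp 0,0)
jne L0: not taken
after shr esi, 2: esi=3>>2=0
halt.
Total executed instructions: 33.

33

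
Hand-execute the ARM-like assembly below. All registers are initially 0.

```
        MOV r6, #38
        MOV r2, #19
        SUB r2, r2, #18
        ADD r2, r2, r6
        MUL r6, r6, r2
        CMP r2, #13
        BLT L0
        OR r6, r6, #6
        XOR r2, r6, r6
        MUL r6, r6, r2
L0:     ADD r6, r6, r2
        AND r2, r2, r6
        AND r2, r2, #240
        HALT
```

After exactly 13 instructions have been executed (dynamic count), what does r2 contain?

after MOV r6, #38: r6=38
after MOV r2, #19: r2=19
after SUB r2, r2, #18: r2=19-18=1
after ADD r2, r2, r6: r2=1+38=39
after MUL r6, r6, r2: r6=38*39=1482
CMP r2, #13  (cmp 39,13)
BLT L0: not taken
after OR r6, r6, #6: r6=1482|6=1486
after XOR r2, r6, r6: r2=1486^1486=0
after MUL r6, r6, r2: r6=1486*0=0
after ADD r6, r6, r2: r6=0+0=0
after AND r2, r2, r6: r2=0&0=0
after AND r2, r2, #240: r2=0&240=0
After step 13: r2 = 0.

0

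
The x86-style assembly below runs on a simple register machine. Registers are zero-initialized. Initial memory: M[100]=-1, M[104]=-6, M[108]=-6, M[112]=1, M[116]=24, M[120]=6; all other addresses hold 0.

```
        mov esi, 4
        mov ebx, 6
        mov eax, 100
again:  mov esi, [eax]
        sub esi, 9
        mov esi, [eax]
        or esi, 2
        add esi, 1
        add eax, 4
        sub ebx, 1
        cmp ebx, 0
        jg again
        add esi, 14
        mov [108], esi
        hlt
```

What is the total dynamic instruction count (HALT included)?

after mov esi, 4: esi=4
after mov ebx, 6: ebx=6
after mov eax, 100: eax=100
after mov esi, [eax]: esi=M[100]=-1
after sub esi, 9: esi=(-1)-9=-10
after mov esi, [eax]: esi=M[100]=-1
after or esi, 2: esi=(-1)|2=-1
after add esi, 1: esi=(-1)+1=0
after add eax, 4: eax=100+4=104
after sub ebx, 1: ebx=6-1=5
cmp ebx, 0  (cmp 5,0)
jg again: taken
after mov esi, [eax]: esi=M[104]=-6
after sub esi, 9: esi=(-6)-9=-15
after mov esi, [eax]: esi=M[104]=-6
after or esi, 2: esi=(-6)|2=-6
after add esi, 1: esi=(-6)+1=-5
after add eax, 4: eax=104+4=108
after sub ebx, 1: ebx=5-1=4
cmp ebx, 0  (cmp 4,0)
jg again: taken
after mov esi, [eax]: esi=M[108]=-6
after sub esi, 9: esi=(-6)-9=-15
after mov esi, [eax]: esi=M[108]=-6
after or esi, 2: esi=(-6)|2=-6
after add esi, 1: esi=(-6)+1=-5
after add eax, 4: eax=108+4=112
after sub ebx, 1: ebx=4-1=3
cmp ebx, 0  (cmp 3,0)
jg again: taken
after mov esi, [eax]: esi=M[112]=1
after sub esi, 9: esi=1-9=-8
after mov esi, [eax]: esi=M[112]=1
after or esi, 2: esi=1|2=3
after add esi, 1: esi=3+1=4
after add eax, 4: eax=112+4=116
after sub ebx, 1: ebx=3-1=2
cmp ebx, 0  (cmp 2,0)
jg again: taken
after mov esi, [eax]: esi=M[116]=24
after sub esi, 9: esi=24-9=15
after mov esi, [eax]: esi=M[116]=24
after or esi, 2: esi=24|2=26
after add esi, 1: esi=26+1=27
after add eax, 4: eax=116+4=120
after sub ebx, 1: ebx=2-1=1
cmp ebx, 0  (cmp 1,0)
jg again: taken
after mov esi, [eax]: esi=M[120]=6
after sub esi, 9: esi=6-9=-3
after mov esi, [eax]: esi=M[120]=6
after or esi, 2: esi=6|2=6
after add esi, 1: esi=6+1=7
after add eax, 4: eax=120+4=124
after sub ebx, 1: ebx=1-1=0
cmp ebx, 0  (cmp 0,0)
jg again: not taken
after add esi, 14: esi=7+14=21
mov [108], esi → M[108]=21
halt.
Total executed instructions: 60.

60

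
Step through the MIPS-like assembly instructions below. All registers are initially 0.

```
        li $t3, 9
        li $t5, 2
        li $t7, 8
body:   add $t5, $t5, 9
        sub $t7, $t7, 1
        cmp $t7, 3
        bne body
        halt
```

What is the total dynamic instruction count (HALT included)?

24

$t3=9
$t5=2
$t7=8
$t5=2+9=11
$t7=8-1=7
cmp $t7, 3  (cmp 7,3)
bne body: taken
$t5=11+9=20
$t7=7-1=6
cmp $t7, 3  (cmp 6,3)
bne body: taken
$t5=20+9=29
$t7=6-1=5
cmp $t7, 3  (cmp 5,3)
bne body: taken
$t5=29+9=38
$t7=5-1=4
cmp $t7, 3  (cmp 4,3)
bne body: taken
$t5=38+9=47
$t7=4-1=3
cmp $t7, 3  (cmp 3,3)
bne body: not taken
halt.
Total executed instructions: 24.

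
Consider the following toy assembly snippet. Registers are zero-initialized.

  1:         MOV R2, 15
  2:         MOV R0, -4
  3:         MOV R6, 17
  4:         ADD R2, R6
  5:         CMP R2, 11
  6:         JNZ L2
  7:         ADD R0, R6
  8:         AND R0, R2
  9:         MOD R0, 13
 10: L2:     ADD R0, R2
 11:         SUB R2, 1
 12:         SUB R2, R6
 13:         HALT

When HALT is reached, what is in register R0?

R2=15
R0=-4
R6=17
R2=15+17=32
CMP R2, 11  (cmp 32,11)
JNZ L2: taken
R0=(-4)+32=28
R2=32-1=31
R2=31-17=14
halt.

28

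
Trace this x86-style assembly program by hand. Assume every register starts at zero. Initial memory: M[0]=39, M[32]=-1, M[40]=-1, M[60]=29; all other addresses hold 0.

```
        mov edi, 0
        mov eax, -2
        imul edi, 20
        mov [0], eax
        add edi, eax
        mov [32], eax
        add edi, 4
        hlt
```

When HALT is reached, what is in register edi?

2

edi=0
eax=-2
edi=0*20=0
mov [0], eax → M[0]=-2
edi=0+(-2)=-2
mov [32], eax → M[32]=-2
edi=(-2)+4=2
halt.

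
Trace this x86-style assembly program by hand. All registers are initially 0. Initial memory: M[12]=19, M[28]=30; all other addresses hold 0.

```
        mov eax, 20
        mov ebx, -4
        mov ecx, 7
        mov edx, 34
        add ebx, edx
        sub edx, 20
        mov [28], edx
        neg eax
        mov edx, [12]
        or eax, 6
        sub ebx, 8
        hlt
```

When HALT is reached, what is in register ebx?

eax=20
ebx=-4
ecx=7
edx=34
ebx=(-4)+34=30
edx=34-20=14
mov [28], edx → M[28]=14
eax=-(20)=-20
edx=M[12]=19
eax=(-20)|6=-18
ebx=30-8=22
halt.

22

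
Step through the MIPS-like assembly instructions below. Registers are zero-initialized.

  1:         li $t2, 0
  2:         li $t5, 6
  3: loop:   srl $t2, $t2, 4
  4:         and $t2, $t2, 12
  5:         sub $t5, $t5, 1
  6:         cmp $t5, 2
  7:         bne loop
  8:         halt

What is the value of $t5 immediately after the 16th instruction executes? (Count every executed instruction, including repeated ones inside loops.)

$t2=0
$t5=6
$t2=0>>4=0
$t2=0&12=0
$t5=6-1=5
cmp $t5, 2  (cmp 5,2)
bne loop: taken
$t2=0>>4=0
$t2=0&12=0
$t5=5-1=4
cmp $t5, 2  (cmp 4,2)
bne loop: taken
$t2=0>>4=0
$t2=0&12=0
$t5=4-1=3
cmp $t5, 2  (cmp 3,2)
After step 16: $t5 = 3.

3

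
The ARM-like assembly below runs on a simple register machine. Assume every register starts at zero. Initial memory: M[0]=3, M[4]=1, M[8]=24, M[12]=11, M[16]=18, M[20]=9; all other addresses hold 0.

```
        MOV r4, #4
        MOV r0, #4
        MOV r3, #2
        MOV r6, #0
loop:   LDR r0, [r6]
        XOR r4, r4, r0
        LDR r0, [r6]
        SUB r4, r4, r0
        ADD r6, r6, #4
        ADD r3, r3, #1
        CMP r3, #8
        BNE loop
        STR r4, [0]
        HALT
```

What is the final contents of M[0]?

4

r4=4
r0=4
r3=2
r6=0
r0=M[0]=3
r4=4^3=7
r0=M[0]=3
r4=7-3=4
r6=0+4=4
r3=2+1=3
CMP r3, #8  (cmp 3,8)
BNE loop: taken
r0=M[4]=1
r4=4^1=5
r0=M[4]=1
r4=5-1=4
r6=4+4=8
r3=3+1=4
CMP r3, #8  (cmp 4,8)
BNE loop: taken
r0=M[8]=24
r4=4^24=28
r0=M[8]=24
r4=28-24=4
r6=8+4=12
r3=4+1=5
CMP r3, #8  (cmp 5,8)
BNE loop: taken
r0=M[12]=11
r4=4^11=15
r0=M[12]=11
r4=15-11=4
r6=12+4=16
r3=5+1=6
CMP r3, #8  (cmp 6,8)
BNE loop: taken
r0=M[16]=18
r4=4^18=22
r0=M[16]=18
r4=22-18=4
r6=16+4=20
r3=6+1=7
CMP r3, #8  (cmp 7,8)
BNE loop: taken
r0=M[20]=9
r4=4^9=13
r0=M[20]=9
r4=13-9=4
r6=20+4=24
r3=7+1=8
CMP r3, #8  (cmp 8,8)
BNE loop: not taken
STR r4, [0] → M[0]=4
halt.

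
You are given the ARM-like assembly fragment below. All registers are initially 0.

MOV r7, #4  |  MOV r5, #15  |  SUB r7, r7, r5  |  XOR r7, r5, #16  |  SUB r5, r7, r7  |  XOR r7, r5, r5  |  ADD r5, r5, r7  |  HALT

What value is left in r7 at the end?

0

r7=4
r5=15
r7=4-15=-11
r7=15^16=31
r5=31-31=0
r7=0^0=0
r5=0+0=0
halt.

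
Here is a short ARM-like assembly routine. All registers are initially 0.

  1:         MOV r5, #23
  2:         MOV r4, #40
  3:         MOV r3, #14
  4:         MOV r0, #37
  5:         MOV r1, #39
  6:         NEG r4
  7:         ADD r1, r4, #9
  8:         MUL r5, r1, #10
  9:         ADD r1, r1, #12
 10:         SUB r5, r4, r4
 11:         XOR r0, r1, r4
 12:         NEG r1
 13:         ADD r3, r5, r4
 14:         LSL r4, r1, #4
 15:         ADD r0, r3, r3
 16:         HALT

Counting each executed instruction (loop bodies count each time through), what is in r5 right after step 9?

r5=23
r4=40
r3=14
r0=37
r1=39
r4=-(40)=-40
r1=(-40)+9=-31
r5=(-31)*10=-310
r1=(-31)+12=-19
After step 9: r5 = -310.

-310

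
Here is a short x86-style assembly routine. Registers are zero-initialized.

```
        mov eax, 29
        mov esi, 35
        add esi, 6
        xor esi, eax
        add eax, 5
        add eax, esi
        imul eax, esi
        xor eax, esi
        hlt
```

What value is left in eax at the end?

mov eax, 29 → eax=29
mov esi, 35 → esi=35
add esi, 6 → esi=35+6=41
xor esi, eax → esi=41^29=52
add eax, 5 → eax=29+5=34
add eax, esi → eax=34+52=86
imul eax, esi → eax=86*52=4472
xor eax, esi → eax=4472^52=4428
halt.

4428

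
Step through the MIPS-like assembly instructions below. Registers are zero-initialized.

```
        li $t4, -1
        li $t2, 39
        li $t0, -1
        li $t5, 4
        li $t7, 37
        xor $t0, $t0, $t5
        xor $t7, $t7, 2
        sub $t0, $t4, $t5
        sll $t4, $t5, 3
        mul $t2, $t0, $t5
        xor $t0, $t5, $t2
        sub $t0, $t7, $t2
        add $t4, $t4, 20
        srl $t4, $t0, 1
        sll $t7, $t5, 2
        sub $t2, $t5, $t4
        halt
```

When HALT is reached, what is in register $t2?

-25

$t4=-1
$t2=39
$t0=-1
$t5=4
$t7=37
$t0=(-1)^4=-5
$t7=37^2=39
$t0=(-1)-4=-5
$t4=4<<3=32
$t2=(-5)*4=-20
$t0=4^(-20)=-24
$t0=39-(-20)=59
$t4=32+20=52
$t4=59>>1=29
$t7=4<<2=16
$t2=4-29=-25
halt.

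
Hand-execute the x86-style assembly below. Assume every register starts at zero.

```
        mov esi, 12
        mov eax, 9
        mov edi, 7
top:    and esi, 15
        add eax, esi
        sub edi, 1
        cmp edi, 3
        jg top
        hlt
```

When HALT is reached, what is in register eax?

after mov esi, 12: esi=12
after mov eax, 9: eax=9
after mov edi, 7: edi=7
after and esi, 15: esi=12&15=12
after add eax, esi: eax=9+12=21
after sub edi, 1: edi=7-1=6
cmp edi, 3  (cmp 6,3)
jg top: taken
after and esi, 15: esi=12&15=12
after add eax, esi: eax=21+12=33
after sub edi, 1: edi=6-1=5
cmp edi, 3  (cmp 5,3)
jg top: taken
after and esi, 15: esi=12&15=12
after add eax, esi: eax=33+12=45
after sub edi, 1: edi=5-1=4
cmp edi, 3  (cmp 4,3)
jg top: taken
after and esi, 15: esi=12&15=12
after add eax, esi: eax=45+12=57
after sub edi, 1: edi=4-1=3
cmp edi, 3  (cmp 3,3)
jg top: not taken
halt.

57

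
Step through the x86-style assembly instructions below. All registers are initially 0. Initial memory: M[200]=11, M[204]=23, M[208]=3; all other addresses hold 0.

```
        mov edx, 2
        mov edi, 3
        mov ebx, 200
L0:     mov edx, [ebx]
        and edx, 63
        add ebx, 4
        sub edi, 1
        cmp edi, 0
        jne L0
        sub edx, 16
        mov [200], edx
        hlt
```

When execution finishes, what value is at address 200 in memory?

mov edx, 2 → edx=2
mov edi, 3 → edi=3
mov ebx, 200 → ebx=200
mov edx, [ebx] → edx=M[200]=11
and edx, 63 → edx=11&63=11
add ebx, 4 → ebx=200+4=204
sub edi, 1 → edi=3-1=2
cmp edi, 0  (cmp 2,0)
jne L0: taken
mov edx, [ebx] → edx=M[204]=23
and edx, 63 → edx=23&63=23
add ebx, 4 → ebx=204+4=208
sub edi, 1 → edi=2-1=1
cmp edi, 0  (cmp 1,0)
jne L0: taken
mov edx, [ebx] → edx=M[208]=3
and edx, 63 → edx=3&63=3
add ebx, 4 → ebx=208+4=212
sub edi, 1 → edi=1-1=0
cmp edi, 0  (cmp 0,0)
jne L0: not taken
sub edx, 16 → edx=3-16=-13
mov [200], edx → M[200]=-13
halt.

-13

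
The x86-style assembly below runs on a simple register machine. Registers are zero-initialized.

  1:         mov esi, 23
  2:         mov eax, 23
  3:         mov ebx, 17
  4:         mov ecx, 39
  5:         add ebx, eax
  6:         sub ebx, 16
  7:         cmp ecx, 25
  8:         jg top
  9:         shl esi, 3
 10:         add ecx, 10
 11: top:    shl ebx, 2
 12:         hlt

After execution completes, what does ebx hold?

esi=23
eax=23
ebx=17
ecx=39
ebx=17+23=40
ebx=40-16=24
cmp ecx, 25  (cmp 39,25)
jg top: taken
ebx=24<<2=96
halt.

96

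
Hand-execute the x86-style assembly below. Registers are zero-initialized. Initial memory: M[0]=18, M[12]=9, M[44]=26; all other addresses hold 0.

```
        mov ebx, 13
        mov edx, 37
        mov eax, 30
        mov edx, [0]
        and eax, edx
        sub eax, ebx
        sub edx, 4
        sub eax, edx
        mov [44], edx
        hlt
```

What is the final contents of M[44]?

after mov ebx, 13: ebx=13
after mov edx, 37: edx=37
after mov eax, 30: eax=30
after mov edx, [0]: edx=M[0]=18
after and eax, edx: eax=30&18=18
after sub eax, ebx: eax=18-13=5
after sub edx, 4: edx=18-4=14
after sub eax, edx: eax=5-14=-9
mov [44], edx → M[44]=14
halt.

14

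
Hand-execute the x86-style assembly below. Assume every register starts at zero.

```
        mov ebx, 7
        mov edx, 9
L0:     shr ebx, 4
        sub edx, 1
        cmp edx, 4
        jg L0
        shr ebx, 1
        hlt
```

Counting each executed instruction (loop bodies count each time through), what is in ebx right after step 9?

ebx=7
edx=9
ebx=7>>4=0
edx=9-1=8
cmp edx, 4  (cmp 8,4)
jg L0: taken
ebx=0>>4=0
edx=8-1=7
cmp edx, 4  (cmp 7,4)
After step 9: ebx = 0.

0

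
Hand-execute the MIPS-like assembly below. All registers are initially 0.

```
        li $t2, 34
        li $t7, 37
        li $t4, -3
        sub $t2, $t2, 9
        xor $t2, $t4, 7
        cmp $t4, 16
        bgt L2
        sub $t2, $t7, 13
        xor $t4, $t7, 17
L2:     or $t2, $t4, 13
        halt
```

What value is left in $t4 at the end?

52

li $t2, 34 → $t2=34
li $t7, 37 → $t7=37
li $t4, -3 → $t4=-3
sub $t2, $t2, 9 → $t2=34-9=25
xor $t2, $t4, 7 → $t2=(-3)^7=-6
cmp $t4, 16  (cmp -3,16)
bgt L2: not taken
sub $t2, $t7, 13 → $t2=37-13=24
xor $t4, $t7, 17 → $t4=37^17=52
or $t2, $t4, 13 → $t2=52|13=61
halt.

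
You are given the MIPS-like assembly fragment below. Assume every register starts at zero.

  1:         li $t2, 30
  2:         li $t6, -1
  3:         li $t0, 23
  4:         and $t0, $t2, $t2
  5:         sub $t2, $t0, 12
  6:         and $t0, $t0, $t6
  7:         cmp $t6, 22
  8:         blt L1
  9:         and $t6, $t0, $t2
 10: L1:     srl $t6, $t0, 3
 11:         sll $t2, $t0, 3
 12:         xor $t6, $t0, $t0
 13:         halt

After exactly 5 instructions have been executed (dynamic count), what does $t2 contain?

after li $t2, 30: $t2=30
after li $t6, -1: $t6=-1
after li $t0, 23: $t0=23
after and $t0, $t2, $t2: $t0=30&30=30
after sub $t2, $t0, 12: $t2=30-12=18
After step 5: $t2 = 18.

18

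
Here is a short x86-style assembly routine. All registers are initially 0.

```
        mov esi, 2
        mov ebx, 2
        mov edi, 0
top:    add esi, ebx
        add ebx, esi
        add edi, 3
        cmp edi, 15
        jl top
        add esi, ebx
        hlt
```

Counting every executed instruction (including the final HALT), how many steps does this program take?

30

mov esi, 2 → esi=2
mov ebx, 2 → ebx=2
mov edi, 0 → edi=0
add esi, ebx → esi=2+2=4
add ebx, esi → ebx=2+4=6
add edi, 3 → edi=0+3=3
cmp edi, 15  (cmp 3,15)
jl top: taken
add esi, ebx → esi=4+6=10
add ebx, esi → ebx=6+10=16
add edi, 3 → edi=3+3=6
cmp edi, 15  (cmp 6,15)
jl top: taken
add esi, ebx → esi=10+16=26
add ebx, esi → ebx=16+26=42
add edi, 3 → edi=6+3=9
cmp edi, 15  (cmp 9,15)
jl top: taken
add esi, ebx → esi=26+42=68
add ebx, esi → ebx=42+68=110
add edi, 3 → edi=9+3=12
cmp edi, 15  (cmp 12,15)
jl top: taken
add esi, ebx → esi=68+110=178
add ebx, esi → ebx=110+178=288
add edi, 3 → edi=12+3=15
cmp edi, 15  (cmp 15,15)
jl top: not taken
add esi, ebx → esi=178+288=466
halt.
Total executed instructions: 30.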